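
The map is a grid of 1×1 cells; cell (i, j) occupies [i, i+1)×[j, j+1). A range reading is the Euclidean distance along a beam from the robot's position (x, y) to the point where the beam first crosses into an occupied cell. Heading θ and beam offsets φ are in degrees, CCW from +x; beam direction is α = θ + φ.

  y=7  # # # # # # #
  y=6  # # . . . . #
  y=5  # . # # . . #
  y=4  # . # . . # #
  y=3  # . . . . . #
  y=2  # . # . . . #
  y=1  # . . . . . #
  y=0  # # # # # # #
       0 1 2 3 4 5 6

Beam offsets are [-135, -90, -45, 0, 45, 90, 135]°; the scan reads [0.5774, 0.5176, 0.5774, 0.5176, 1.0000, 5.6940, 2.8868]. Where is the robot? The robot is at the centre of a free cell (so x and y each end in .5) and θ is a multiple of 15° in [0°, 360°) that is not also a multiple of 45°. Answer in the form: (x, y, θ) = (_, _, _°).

(x, y, θ) = (5.5, 1.5, 15°)

The pose lattice has 24·16 = 384 candidates. Test each by forward raycasting.
  (5.5, 1.5, 105°): beam 3 = 1.0000 ≠ 0.5774 ✗
  (5.5, 2.5, 30°): beam 1 = 1.5529 ≠ 0.5774 ✗
  (5.5, 2.5, 15°): beam 1 = 1.7321 ≠ 0.5774 ✗
  …
  (5.5, 1.5, 15°): r_1=0.5774, r_2=0.5176, r_3=0.5774, r_4=0.5176, r_5=1.0000, r_6=5.6940, r_7=2.8868 — all match ✓
Unique over the lattice → pose = (5.5, 1.5, 15°).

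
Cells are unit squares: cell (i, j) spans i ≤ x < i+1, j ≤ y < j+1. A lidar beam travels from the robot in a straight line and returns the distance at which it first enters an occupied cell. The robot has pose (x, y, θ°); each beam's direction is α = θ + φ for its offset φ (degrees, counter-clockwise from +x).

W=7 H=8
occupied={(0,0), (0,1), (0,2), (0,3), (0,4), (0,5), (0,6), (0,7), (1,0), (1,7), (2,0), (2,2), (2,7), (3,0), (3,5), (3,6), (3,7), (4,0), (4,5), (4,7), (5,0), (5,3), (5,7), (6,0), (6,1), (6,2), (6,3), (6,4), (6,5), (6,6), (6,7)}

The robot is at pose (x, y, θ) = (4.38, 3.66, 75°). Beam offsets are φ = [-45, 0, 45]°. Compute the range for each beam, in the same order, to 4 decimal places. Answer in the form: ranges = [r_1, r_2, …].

ranges = [1.8706, 1.3873, 1.5473]

beam 1: φ=-45°, α=30°
  d=(0.8660,0.5000)  start (4,3)  tX=0.7159 tY=0.6800  stride 1/|dx|=1.1547 1/|dy|=2.0000
    cross y-line → (4,4), t=0.6800
    cross x-line → (5,4), t=0.7159
    cross x-line → (6,4), t=1.8706 (wall)
  → r_1 = 1.8706
beam 2: φ=0°, α=75°
  d=(0.2588,0.9659)  start (4,3)  tX=2.3955 tY=0.3520  stride 1/|dx|=3.8637 1/|dy|=1.0353
    cross y-line → (4,4), t=0.3520
    cross y-line → (4,5), t=1.3873 (wall)
  → r_2 = 1.3873
beam 3: φ=45°, α=120°
  d=(-0.5000,0.8660)  start (4,3)  tX=0.7600 tY=0.3926  stride 1/|dx|=2.0000 1/|dy|=1.1547
    cross y-line → (4,4), t=0.3926
    cross x-line → (3,4), t=0.7600
    cross y-line → (3,5), t=1.5473 (wall)
  → r_3 = 1.5473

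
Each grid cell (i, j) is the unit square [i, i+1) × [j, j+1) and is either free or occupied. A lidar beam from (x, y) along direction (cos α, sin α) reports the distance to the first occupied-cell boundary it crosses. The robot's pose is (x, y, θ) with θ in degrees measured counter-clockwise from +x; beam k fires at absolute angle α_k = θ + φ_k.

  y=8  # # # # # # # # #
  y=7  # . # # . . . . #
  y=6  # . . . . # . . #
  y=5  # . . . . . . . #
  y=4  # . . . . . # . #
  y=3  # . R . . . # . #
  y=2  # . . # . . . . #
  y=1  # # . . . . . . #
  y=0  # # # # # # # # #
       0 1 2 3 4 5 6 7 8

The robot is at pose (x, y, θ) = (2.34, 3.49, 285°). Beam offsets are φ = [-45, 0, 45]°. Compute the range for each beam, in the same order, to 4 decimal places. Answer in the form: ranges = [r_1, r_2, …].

ranges = [1.7205, 2.5778, 0.9800]

beam 1: φ=-45°, α=240°
  direction (-0.5000, -0.8660); cell (2,3); t to first gridline: x 0.6800, y 0.5658 (then +2.0000 / +1.1547)
    (2,2) via y @ 0.5658
    (1,2) via x @ 0.6800
    (1,1) via y @ 1.7205  # hit
  → r_1 = 1.7205
beam 2: φ=0°, α=285°
  direction (0.2588, -0.9659); cell (2,3); t to first gridline: x 2.5500, y 0.5073 (then +3.8637 / +1.0353)
    (2,2) via y @ 0.5073
    (2,1) via y @ 1.5426
    (3,1) via x @ 2.5500
    (3,0) via y @ 2.5778  # hit
  → r_2 = 2.5778
beam 3: φ=45°, α=330°
  direction (0.8660, -0.5000); cell (2,3); t to first gridline: x 0.7621, y 0.9800 (then +1.1547 / +2.0000)
    (3,3) via x @ 0.7621
    (3,2) via y @ 0.9800  # hit
  → r_3 = 0.9800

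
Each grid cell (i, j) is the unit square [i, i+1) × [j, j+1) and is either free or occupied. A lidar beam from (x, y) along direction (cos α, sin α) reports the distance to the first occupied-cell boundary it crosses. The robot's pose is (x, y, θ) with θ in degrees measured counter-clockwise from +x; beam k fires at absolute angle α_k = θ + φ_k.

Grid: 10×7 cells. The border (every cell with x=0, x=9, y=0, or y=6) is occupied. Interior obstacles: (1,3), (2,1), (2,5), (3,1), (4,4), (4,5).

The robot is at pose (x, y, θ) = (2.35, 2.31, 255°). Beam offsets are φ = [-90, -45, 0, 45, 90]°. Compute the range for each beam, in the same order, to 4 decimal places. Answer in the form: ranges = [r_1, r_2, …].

beam 1: φ=-90°, α=165°
  direction (-0.9659, 0.2588); cell (2,2); t to first gridline: x 0.3623, y 2.6660 (then +1.0353 / +3.8637)
    (1,2) via x @ 0.3623
    (0,2) via x @ 1.3976  # hit
  → r_1 = 1.3976
beam 2: φ=-45°, α=210°
  direction (-0.8660, -0.5000); cell (2,2); t to first gridline: x 0.4041, y 0.6200 (then +1.1547 / +2.0000)
    (1,2) via x @ 0.4041
    (1,1) via y @ 0.6200
    (0,1) via x @ 1.5588  # hit
  → r_2 = 1.5588
beam 3: φ=0°, α=255°
  direction (-0.2588, -0.9659); cell (2,2); t to first gridline: x 1.3523, y 0.3209 (then +3.8637 / +1.0353)
    (2,1) via y @ 0.3209  # hit
  → r_3 = 0.3209
beam 4: φ=45°, α=300°
  direction (0.5000, -0.8660); cell (2,2); t to first gridline: x 1.3000, y 0.3580 (then +2.0000 / +1.1547)
    (2,1) via y @ 0.3580  # hit
  → r_4 = 0.3580
beam 5: φ=90°, α=345°
  direction (0.9659, -0.2588); cell (2,2); t to first gridline: x 0.6729, y 1.1977 (then +1.0353 / +3.8637)
    (3,2) via x @ 0.6729
    (3,1) via y @ 1.1977  # hit
  → r_5 = 1.1977

ranges = [1.3976, 1.5588, 0.3209, 0.3580, 1.1977]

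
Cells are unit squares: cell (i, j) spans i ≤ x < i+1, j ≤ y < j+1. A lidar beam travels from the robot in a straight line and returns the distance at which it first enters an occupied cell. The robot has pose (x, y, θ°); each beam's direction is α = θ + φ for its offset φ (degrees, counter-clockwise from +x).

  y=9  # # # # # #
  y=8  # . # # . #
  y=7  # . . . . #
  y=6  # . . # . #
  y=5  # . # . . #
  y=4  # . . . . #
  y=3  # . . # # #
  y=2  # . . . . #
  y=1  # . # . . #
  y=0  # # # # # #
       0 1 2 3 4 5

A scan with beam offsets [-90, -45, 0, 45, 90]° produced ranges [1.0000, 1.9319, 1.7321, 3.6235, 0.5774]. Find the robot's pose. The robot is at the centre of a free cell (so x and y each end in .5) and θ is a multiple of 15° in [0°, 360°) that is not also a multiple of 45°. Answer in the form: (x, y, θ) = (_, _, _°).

The pose lattice has 25·16 = 400 candidates. Test each by forward raycasting.
  (2.5, 7.5, 195°): beam 1 = 0.5176 ≠ 1.0000 ✗
  (1.5, 2.5, 60°): beam 3 = 2.8868 ≠ 1.7321 ✗
  (1.5, 4.5, 105°): beam 1 = 3.6235 ≠ 1.0000 ✗
  (1.5, 2.5, 165°): beam 1 = 2.5882 ≠ 1.0000 ✗
  (1.5, 2.5, 210°): beam 2 = 0.5176 ≠ 1.9319 ✗
  …
  (4.5, 4.5, 150°): r_1=1.0000, r_2=1.9319, r_3=1.7321, r_4=3.6235, r_5=0.5774 — all match ✓
Unique over the lattice → pose = (4.5, 4.5, 150°).

(x, y, θ) = (4.5, 4.5, 150°)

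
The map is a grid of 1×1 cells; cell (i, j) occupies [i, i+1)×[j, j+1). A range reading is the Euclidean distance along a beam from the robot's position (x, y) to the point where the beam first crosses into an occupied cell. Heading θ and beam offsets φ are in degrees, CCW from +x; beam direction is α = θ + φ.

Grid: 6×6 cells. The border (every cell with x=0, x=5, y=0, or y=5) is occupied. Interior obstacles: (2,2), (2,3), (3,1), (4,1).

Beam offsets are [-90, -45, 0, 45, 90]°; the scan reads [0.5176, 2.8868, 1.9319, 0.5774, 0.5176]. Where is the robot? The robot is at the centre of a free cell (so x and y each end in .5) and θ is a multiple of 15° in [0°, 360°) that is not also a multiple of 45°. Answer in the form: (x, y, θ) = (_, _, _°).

Candidates: 12 free-cell centres × 16 headings = 192 poses. Raycast each; keep the one whose scan matches to 4 dp.
  (2.5, 4.5, 150°): beam 1 = 0.5774 ≠ 0.5176 ✗
  (4.5, 2.5, 15°): beam 2 = 0.5774 ≠ 2.8868 ✗
  (2.5, 1.5, 345°): beam 2 = 0.5774 ≠ 2.8868 ✗
  (2.5, 4.5, 165°): beam 2 = 0.5774 ≠ 2.8868 ✗
  …
  (2.5, 4.5, 15°): r_1=0.5176, r_2=2.8868, r_3=1.9319, r_4=0.5774, r_5=0.5176 — all match ✓
Unique over the lattice → pose = (2.5, 4.5, 15°).

(x, y, θ) = (2.5, 4.5, 15°)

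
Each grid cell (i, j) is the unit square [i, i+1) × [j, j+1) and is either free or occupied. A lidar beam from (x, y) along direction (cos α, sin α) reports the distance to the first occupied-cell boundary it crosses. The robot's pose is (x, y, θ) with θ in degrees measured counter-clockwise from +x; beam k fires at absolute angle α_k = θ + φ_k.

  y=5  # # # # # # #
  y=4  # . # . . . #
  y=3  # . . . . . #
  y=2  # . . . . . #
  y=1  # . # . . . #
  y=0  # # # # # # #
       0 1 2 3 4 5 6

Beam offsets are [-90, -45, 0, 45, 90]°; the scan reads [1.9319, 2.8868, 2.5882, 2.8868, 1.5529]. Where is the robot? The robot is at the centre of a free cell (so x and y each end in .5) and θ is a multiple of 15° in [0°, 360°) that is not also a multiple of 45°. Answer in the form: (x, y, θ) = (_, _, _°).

Enumerate (i+0.5, j+0.5, θ) over the 18 free cells and 16 admissible headings. For each, cast all 5 beams and compare to the given ranges.
  (4.5, 3.5, 120°): beam 1 = 1.7321 ≠ 1.9319 ✗
  (5.5, 3.5, 120°): beam 1 = 0.5774 ≠ 1.9319 ✗
  (4.5, 2.5, 240°): beam 1 = 4.0415 ≠ 1.9319 ✗
  …
  (3.5, 3.5, 345°): r_1=1.9319, r_2=2.8868, r_3=2.5882, r_4=2.8868, r_5=1.5529 — all match ✓
No second candidate reproduces the full scan.

(x, y, θ) = (3.5, 3.5, 345°)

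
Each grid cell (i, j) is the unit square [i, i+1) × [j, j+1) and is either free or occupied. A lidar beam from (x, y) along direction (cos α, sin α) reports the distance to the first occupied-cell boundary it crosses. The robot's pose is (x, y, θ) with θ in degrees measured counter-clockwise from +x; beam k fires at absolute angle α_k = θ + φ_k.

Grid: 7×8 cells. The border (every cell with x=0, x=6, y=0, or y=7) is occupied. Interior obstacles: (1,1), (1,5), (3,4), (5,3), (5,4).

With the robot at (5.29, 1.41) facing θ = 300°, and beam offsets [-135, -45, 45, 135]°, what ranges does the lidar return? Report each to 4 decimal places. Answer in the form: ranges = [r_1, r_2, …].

beam 1: φ=-135°, α=165°
  direction (-0.9659, 0.2588); cell (5,1); t to first gridline: x 0.3002, y 2.2796 (then +1.0353 / +3.8637)
    (4,1) via x @ 0.3002
    (3,1) via x @ 1.3355
    (3,2) via y @ 2.2796
    (2,2) via x @ 2.3708
    (1,2) via x @ 3.4061
    (0,2) via x @ 4.4413  # hit
  → r_1 = 4.4413
beam 2: φ=-45°, α=255°
  direction (-0.2588, -0.9659); cell (5,1); t to first gridline: x 1.1205, y 0.4245 (then +3.8637 / +1.0353)
    (5,0) via y @ 0.4245  # hit
  → r_2 = 0.4245
beam 3: φ=45°, α=345°
  direction (0.9659, -0.2588); cell (5,1); t to first gridline: x 0.7350, y 1.5841 (then +1.0353 / +3.8637)
    (6,1) via x @ 0.7350  # hit
  → r_3 = 0.7350
beam 4: φ=135°, α=75°
  direction (0.2588, 0.9659); cell (5,1); t to first gridline: x 2.7432, y 0.6108 (then +3.8637 / +1.0353)
    (5,2) via y @ 0.6108
    (5,3) via y @ 1.6461  # hit
  → r_4 = 1.6461

ranges = [4.4413, 0.4245, 0.7350, 1.6461]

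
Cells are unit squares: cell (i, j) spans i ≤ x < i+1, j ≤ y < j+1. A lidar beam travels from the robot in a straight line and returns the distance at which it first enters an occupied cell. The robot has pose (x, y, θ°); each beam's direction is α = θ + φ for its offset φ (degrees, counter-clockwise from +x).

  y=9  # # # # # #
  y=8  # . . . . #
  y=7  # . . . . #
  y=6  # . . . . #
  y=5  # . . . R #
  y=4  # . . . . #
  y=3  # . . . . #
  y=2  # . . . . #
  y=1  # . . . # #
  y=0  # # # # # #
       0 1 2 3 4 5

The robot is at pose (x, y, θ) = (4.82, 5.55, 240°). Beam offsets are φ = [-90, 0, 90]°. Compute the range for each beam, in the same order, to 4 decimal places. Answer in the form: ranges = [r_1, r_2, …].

ranges = [4.4110, 5.2539, 0.2078]

beam 1: φ=-90°, α=150°
  direction (-0.8660, 0.5000); cell (4,5); t to first gridline: x 0.9469, y 0.9000 (then +1.1547 / +2.0000)
    (4,6) via y @ 0.9000
    (3,6) via x @ 0.9469
    (2,6) via x @ 2.1016
    (2,7) via y @ 2.9000
    (1,7) via x @ 3.2563
    (0,7) via x @ 4.4110  # hit
  → r_1 = 4.4110
beam 2: φ=0°, α=240°
  direction (-0.5000, -0.8660); cell (4,5); t to first gridline: x 1.6400, y 0.6351 (then +2.0000 / +1.1547)
    (4,4) via y @ 0.6351
    (3,4) via x @ 1.6400
    (3,3) via y @ 1.7898
    (3,2) via y @ 2.9445
    (2,2) via x @ 3.6400
    (2,1) via y @ 4.0992
    (2,0) via y @ 5.2539  # hit
  → r_2 = 5.2539
beam 3: φ=90°, α=330°
  direction (0.8660, -0.5000); cell (4,5); t to first gridline: x 0.2078, y 1.1000 (then +1.1547 / +2.0000)
    (5,5) via x @ 0.2078  # hit
  → r_3 = 0.2078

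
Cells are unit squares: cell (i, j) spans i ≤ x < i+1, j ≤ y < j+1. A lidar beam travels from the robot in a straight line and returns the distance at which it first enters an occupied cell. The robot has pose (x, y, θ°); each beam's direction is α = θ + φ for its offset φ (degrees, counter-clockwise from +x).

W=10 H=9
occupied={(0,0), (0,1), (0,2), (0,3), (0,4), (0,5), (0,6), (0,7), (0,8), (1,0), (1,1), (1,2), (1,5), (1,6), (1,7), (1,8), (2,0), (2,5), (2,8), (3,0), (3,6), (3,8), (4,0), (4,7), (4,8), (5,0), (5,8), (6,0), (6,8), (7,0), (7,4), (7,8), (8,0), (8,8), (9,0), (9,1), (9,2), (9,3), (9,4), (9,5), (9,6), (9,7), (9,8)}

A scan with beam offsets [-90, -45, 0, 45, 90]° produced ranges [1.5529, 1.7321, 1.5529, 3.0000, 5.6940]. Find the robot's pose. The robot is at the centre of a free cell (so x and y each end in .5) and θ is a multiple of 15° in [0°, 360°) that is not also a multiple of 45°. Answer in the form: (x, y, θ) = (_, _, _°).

(x, y, θ) = (3.5, 2.5, 285°)

Enumerate (i+0.5, j+0.5, θ) over the 47 free cells and 16 admissible headings. For each, cast all 5 beams and compare to the given ranges.
  (1.5, 4.5, 255°): beam 1 = 0.5176 ≠ 1.5529 ✗
  (8.5, 7.5, 330°): beam 1 = 2.8868 ≠ 1.5529 ✗
  (8.5, 4.5, 75°): beam 1 = 0.5176 ≠ 1.5529 ✗
  …
  (3.5, 2.5, 285°): r_1=1.5529, r_2=1.7321, r_3=1.5529, r_4=3.0000, r_5=5.6940 — all match ✓
No second candidate reproduces the full scan.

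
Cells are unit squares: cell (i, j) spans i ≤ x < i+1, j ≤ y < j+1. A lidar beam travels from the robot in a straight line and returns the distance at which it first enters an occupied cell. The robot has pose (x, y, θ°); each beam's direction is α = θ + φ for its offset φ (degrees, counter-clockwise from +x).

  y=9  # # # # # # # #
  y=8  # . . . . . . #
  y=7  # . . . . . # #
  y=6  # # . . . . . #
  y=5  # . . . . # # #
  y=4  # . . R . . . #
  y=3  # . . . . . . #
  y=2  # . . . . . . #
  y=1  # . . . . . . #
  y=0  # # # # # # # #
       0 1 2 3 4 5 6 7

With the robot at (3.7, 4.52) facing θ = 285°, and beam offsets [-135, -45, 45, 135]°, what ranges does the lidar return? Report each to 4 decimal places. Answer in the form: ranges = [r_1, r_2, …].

ranges = [2.9600, 4.0645, 3.8105, 5.1731]

beam 1: φ=-135°, α=150°
  dir = (cos 150°, sin 150°) = (-0.8660, 0.5000); from cell (3,4)
  next x-line at t=0.8083, next y-line at t=0.9600; Δt_x=1.1547, Δt_y=2.0000
    x: enter (2,4) at t=0.8083
    y: enter (2,5) at t=0.9600
    x: enter (1,5) at t=1.9630
    y: enter (1,6) at t=2.9600 ← occupied
  → r_1 = 2.9600
beam 2: φ=-45°, α=240°
  dir = (cos 240°, sin 240°) = (-0.5000, -0.8660); from cell (3,4)
  next x-line at t=1.4000, next y-line at t=0.6004; Δt_x=2.0000, Δt_y=1.1547
    y: enter (3,3) at t=0.6004
    x: enter (2,3) at t=1.4000
    y: enter (2,2) at t=1.7551
    y: enter (2,1) at t=2.9098
    x: enter (1,1) at t=3.4000
    y: enter (1,0) at t=4.0645 ← occupied
  → r_2 = 4.0645
beam 3: φ=45°, α=330°
  dir = (cos 330°, sin 330°) = (0.8660, -0.5000); from cell (3,4)
  next x-line at t=0.3464, next y-line at t=1.0400; Δt_x=1.1547, Δt_y=2.0000
    x: enter (4,4) at t=0.3464
    y: enter (4,3) at t=1.0400
    x: enter (5,3) at t=1.5011
    x: enter (6,3) at t=2.6558
    y: enter (6,2) at t=3.0400
    x: enter (7,2) at t=3.8105 ← occupied
  → r_3 = 3.8105
beam 4: φ=135°, α=60°
  dir = (cos 60°, sin 60°) = (0.5000, 0.8660); from cell (3,4)
  next x-line at t=0.6000, next y-line at t=0.5543; Δt_x=2.0000, Δt_y=1.1547
    y: enter (3,5) at t=0.5543
    x: enter (4,5) at t=0.6000
    y: enter (4,6) at t=1.7090
    x: enter (5,6) at t=2.6000
    y: enter (5,7) at t=2.8637
    y: enter (5,8) at t=4.0184
    x: enter (6,8) at t=4.6000
    y: enter (6,9) at t=5.1731 ← occupied
  → r_4 = 5.1731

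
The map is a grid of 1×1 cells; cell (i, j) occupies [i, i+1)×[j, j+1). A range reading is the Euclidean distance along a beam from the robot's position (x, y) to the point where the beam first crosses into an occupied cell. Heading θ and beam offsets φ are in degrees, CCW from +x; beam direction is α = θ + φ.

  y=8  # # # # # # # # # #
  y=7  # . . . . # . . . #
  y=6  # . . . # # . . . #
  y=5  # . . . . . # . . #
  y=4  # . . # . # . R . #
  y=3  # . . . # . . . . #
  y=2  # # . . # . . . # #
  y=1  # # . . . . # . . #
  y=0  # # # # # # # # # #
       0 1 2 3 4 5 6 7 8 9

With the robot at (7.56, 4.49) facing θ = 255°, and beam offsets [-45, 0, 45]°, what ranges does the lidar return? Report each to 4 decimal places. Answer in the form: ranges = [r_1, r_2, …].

beam 1: φ=-45°, α=210°
  d=(-0.8660,-0.5000)  start (7,4)  tX=0.6466 tY=0.9800  stride 1/|dx|=1.1547 1/|dy|=2.0000
    cross x-line → (6,4), t=0.6466
    cross y-line → (6,3), t=0.9800
    cross x-line → (5,3), t=1.8013
    cross x-line → (4,3), t=2.9560 (wall)
  → r_1 = 2.9560
beam 2: φ=0°, α=255°
  d=(-0.2588,-0.9659)  start (7,4)  tX=2.1637 tY=0.5073  stride 1/|dx|=3.8637 1/|dy|=1.0353
    cross y-line → (7,3), t=0.5073
    cross y-line → (7,2), t=1.5426
    cross x-line → (6,2), t=2.1637
    cross y-line → (6,1), t=2.5778 (wall)
  → r_2 = 2.5778
beam 3: φ=45°, α=300°
  d=(0.5000,-0.8660)  start (7,4)  tX=0.8800 tY=0.5658  stride 1/|dx|=2.0000 1/|dy|=1.1547
    cross y-line → (7,3), t=0.5658
    cross x-line → (8,3), t=0.8800
    cross y-line → (8,2), t=1.7205 (wall)
  → r_3 = 1.7205

ranges = [2.9560, 2.5778, 1.7205]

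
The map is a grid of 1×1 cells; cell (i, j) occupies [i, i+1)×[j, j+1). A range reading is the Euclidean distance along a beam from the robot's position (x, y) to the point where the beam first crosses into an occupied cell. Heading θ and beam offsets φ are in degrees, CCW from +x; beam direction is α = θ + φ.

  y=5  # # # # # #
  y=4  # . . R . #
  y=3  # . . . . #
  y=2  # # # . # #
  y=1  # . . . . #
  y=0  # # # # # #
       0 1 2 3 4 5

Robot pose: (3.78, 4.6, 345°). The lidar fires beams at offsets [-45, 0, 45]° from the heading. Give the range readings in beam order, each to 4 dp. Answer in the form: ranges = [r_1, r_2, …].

beam 1: φ=-45°, α=300°
  d=(0.5000,-0.8660)  start (3,4)  tX=0.4400 tY=0.6928  stride 1/|dx|=2.0000 1/|dy|=1.1547
    cross x-line → (4,4), t=0.4400
    cross y-line → (4,3), t=0.6928
    cross y-line → (4,2), t=1.8475 (wall)
  → r_1 = 1.8475
beam 2: φ=0°, α=345°
  d=(0.9659,-0.2588)  start (3,4)  tX=0.2278 tY=2.3182  stride 1/|dx|=1.0353 1/|dy|=3.8637
    cross x-line → (4,4), t=0.2278
    cross x-line → (5,4), t=1.2630 (wall)
  → r_2 = 1.2630
beam 3: φ=45°, α=30°
  d=(0.8660,0.5000)  start (3,4)  tX=0.2540 tY=0.8000  stride 1/|dx|=1.1547 1/|dy|=2.0000
    cross x-line → (4,4), t=0.2540
    cross y-line → (4,5), t=0.8000 (wall)
  → r_3 = 0.8000

ranges = [1.8475, 1.2630, 0.8000]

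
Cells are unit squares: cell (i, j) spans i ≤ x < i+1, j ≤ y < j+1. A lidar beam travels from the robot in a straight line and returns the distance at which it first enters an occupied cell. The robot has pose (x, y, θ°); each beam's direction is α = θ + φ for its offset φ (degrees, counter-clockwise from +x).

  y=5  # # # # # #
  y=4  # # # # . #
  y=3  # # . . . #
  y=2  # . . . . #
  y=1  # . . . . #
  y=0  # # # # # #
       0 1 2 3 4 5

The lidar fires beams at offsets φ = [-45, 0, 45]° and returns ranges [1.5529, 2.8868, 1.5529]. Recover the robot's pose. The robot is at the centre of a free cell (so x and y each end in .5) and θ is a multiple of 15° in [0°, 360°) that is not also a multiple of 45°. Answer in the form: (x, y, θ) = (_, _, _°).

The pose lattice has 12·16 = 192 candidates. Test each by forward raycasting.
  (3.5, 3.5, 330°): beam 1 = 2.5882 ≠ 1.5529 ✗
  (3.5, 1.5, 30°): beam 2 = 1.7321 ≠ 2.8868 ✗
  (4.5, 4.5, 165°): beam 1 = 0.5774 ≠ 1.5529 ✗
  …
  (3.5, 2.5, 60°): r_1=1.5529, r_2=2.8868, r_3=1.5529 — all match ✓
Unique over the lattice → pose = (3.5, 2.5, 60°).

(x, y, θ) = (3.5, 2.5, 60°)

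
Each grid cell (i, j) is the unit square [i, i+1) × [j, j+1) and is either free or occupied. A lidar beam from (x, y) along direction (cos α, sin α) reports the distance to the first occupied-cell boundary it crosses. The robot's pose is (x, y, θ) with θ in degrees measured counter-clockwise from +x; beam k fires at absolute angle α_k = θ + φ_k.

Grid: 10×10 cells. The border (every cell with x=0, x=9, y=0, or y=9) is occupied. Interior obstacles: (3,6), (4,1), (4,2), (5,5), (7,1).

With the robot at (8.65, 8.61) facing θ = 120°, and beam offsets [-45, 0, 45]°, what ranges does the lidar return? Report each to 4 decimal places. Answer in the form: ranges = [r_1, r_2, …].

beam 1: φ=-45°, α=75°
  cosα=0.2588 sinα=0.9659 | (8,8) | tMaxX 1.3523 tMaxY 0.4038 | tΔX 3.8637 tΔY 1.0353
    t=0.4038 [y] (8,9) — stop
  → r_1 = 0.4038
beam 2: φ=0°, α=120°
  cosα=-0.5000 sinα=0.8660 | (8,8) | tMaxX 1.3000 tMaxY 0.4503 | tΔX 2.0000 tΔY 1.1547
    t=0.4503 [y] (8,9) — stop
  → r_2 = 0.4503
beam 3: φ=45°, α=165°
  cosα=-0.9659 sinα=0.2588 | (8,8) | tMaxX 0.6729 tMaxY 1.5068 | tΔX 1.0353 tΔY 3.8637
    t=0.6729 [x] (7,8)
    t=1.5068 [y] (7,9) — stop
  → r_3 = 1.5068

ranges = [0.4038, 0.4503, 1.5068]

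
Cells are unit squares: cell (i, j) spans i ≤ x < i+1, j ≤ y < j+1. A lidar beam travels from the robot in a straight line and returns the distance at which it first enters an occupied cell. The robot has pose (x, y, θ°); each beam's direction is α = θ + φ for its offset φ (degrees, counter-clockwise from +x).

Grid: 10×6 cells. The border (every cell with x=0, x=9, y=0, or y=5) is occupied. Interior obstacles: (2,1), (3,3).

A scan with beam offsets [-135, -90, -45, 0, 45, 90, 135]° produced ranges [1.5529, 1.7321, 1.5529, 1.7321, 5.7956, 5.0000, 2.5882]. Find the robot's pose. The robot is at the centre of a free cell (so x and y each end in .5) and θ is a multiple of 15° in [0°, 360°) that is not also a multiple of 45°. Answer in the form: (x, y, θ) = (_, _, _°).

Enumerate (i+0.5, j+0.5, θ) over the 30 free cells and 16 admissible headings. For each, cast all 7 beams and compare to the given ranges.
  (6.5, 4.5, 285°): beam 1 = 1.0000 ≠ 1.5529 ✗
  (4.5, 1.5, 165°): beam 1 = 5.1962 ≠ 1.5529 ✗
  (4.5, 3.5, 240°): beam 2 = 0.5774 ≠ 1.7321 ✗
  …
  (7.5, 3.5, 120°): r_1=1.5529, r_2=1.7321, r_3=1.5529, r_4=1.7321, r_5=5.7956, r_6=5.0000, r_7=2.5882 — all match ✓
Only this pose fits every beam.

(x, y, θ) = (7.5, 3.5, 120°)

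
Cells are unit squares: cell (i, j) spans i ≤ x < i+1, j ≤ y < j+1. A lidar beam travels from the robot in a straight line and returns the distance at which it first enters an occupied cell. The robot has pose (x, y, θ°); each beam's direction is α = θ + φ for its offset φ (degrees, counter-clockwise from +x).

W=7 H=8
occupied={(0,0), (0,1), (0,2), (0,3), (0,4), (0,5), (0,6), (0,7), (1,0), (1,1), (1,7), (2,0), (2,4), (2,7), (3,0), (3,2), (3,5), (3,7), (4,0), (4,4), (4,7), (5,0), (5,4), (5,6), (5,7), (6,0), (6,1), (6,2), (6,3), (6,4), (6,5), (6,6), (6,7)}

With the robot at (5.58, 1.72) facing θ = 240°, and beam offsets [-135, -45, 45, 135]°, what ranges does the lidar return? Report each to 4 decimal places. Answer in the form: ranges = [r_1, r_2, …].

ranges = [2.3604, 2.7819, 0.7454, 0.4348]

beam 1: φ=-135°, α=105°
  dir = (cos 105°, sin 105°) = (-0.2588, 0.9659); from cell (5,1)
  next x-line at t=2.2409, next y-line at t=0.2899; Δt_x=3.8637, Δt_y=1.0353
    y: enter (5,2) at t=0.2899
    y: enter (5,3) at t=1.3252
    x: enter (4,3) at t=2.2409
    y: enter (4,4) at t=2.3604 ← occupied
  → r_1 = 2.3604
beam 2: φ=-45°, α=195°
  dir = (cos 195°, sin 195°) = (-0.9659, -0.2588); from cell (5,1)
  next x-line at t=0.6005, next y-line at t=2.7819; Δt_x=1.0353, Δt_y=3.8637
    x: enter (4,1) at t=0.6005
    x: enter (3,1) at t=1.6357
    x: enter (2,1) at t=2.6710
    y: enter (2,0) at t=2.7819 ← occupied
  → r_2 = 2.7819
beam 3: φ=45°, α=285°
  dir = (cos 285°, sin 285°) = (0.2588, -0.9659); from cell (5,1)
  next x-line at t=1.6228, next y-line at t=0.7454; Δt_x=3.8637, Δt_y=1.0353
    y: enter (5,0) at t=0.7454 ← occupied
  → r_3 = 0.7454
beam 4: φ=135°, α=15°
  dir = (cos 15°, sin 15°) = (0.9659, 0.2588); from cell (5,1)
  next x-line at t=0.4348, next y-line at t=1.0818; Δt_x=1.0353, Δt_y=3.8637
    x: enter (6,1) at t=0.4348 ← occupied
  → r_4 = 0.4348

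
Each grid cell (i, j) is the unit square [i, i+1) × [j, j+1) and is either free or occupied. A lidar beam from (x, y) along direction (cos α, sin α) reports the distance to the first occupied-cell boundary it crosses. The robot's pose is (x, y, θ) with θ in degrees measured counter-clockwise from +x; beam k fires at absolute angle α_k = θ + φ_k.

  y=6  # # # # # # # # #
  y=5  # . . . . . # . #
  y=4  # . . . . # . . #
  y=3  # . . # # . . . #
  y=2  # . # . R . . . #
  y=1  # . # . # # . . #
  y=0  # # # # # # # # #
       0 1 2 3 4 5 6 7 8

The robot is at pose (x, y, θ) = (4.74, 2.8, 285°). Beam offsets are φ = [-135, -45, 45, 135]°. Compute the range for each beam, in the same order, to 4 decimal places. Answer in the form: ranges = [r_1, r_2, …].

ranges = [0.4000, 0.9238, 3.6000, 0.2309]

beam 1: φ=-135°, α=150°
  dir = (cos 150°, sin 150°) = (-0.8660, 0.5000); from cell (4,2)
  next x-line at t=0.8545, next y-line at t=0.4000; Δt_x=1.1547, Δt_y=2.0000
    y: enter (4,3) at t=0.4000 ← occupied
  → r_1 = 0.4000
beam 2: φ=-45°, α=240°
  dir = (cos 240°, sin 240°) = (-0.5000, -0.8660); from cell (4,2)
  next x-line at t=1.4800, next y-line at t=0.9238; Δt_x=2.0000, Δt_y=1.1547
    y: enter (4,1) at t=0.9238 ← occupied
  → r_2 = 0.9238
beam 3: φ=45°, α=330°
  dir = (cos 330°, sin 330°) = (0.8660, -0.5000); from cell (4,2)
  next x-line at t=0.3002, next y-line at t=1.6000; Δt_x=1.1547, Δt_y=2.0000
    x: enter (5,2) at t=0.3002
    x: enter (6,2) at t=1.4549
    y: enter (6,1) at t=1.6000
    x: enter (7,1) at t=2.6096
    y: enter (7,0) at t=3.6000 ← occupied
  → r_3 = 3.6000
beam 4: φ=135°, α=60°
  dir = (cos 60°, sin 60°) = (0.5000, 0.8660); from cell (4,2)
  next x-line at t=0.5200, next y-line at t=0.2309; Δt_x=2.0000, Δt_y=1.1547
    y: enter (4,3) at t=0.2309 ← occupied
  → r_4 = 0.2309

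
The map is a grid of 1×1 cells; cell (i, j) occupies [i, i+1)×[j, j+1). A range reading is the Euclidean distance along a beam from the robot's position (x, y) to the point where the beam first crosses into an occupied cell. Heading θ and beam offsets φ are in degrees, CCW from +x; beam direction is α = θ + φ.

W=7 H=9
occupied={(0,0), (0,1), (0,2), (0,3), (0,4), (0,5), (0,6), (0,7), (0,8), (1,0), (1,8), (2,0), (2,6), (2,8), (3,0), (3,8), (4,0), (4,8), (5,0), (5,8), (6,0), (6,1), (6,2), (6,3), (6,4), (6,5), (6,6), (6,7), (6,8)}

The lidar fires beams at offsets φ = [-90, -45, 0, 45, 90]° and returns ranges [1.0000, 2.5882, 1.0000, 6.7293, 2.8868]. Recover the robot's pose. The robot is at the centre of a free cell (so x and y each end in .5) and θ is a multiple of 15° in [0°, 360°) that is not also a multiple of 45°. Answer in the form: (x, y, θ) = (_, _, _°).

(x, y, θ) = (3.5, 7.5, 240°)

The pose lattice has 34·16 = 544 candidates. Test each by forward raycasting.
  (3.5, 1.5, 165°): beam 1 = 6.7293 ≠ 1.0000 ✗
  (1.5, 3.5, 15°): beam 1 = 2.5882 ≠ 1.0000 ✗
  (4.5, 6.5, 30°): beam 1 = 3.0000 ≠ 1.0000 ✗
  (4.5, 1.5, 330°): beam 1 = 0.5774 ≠ 1.0000 ✗
  …
  (3.5, 7.5, 240°): r_1=1.0000, r_2=2.5882, r_3=1.0000, r_4=6.7293, r_5=2.8868 — all match ✓
Only this pose fits every beam.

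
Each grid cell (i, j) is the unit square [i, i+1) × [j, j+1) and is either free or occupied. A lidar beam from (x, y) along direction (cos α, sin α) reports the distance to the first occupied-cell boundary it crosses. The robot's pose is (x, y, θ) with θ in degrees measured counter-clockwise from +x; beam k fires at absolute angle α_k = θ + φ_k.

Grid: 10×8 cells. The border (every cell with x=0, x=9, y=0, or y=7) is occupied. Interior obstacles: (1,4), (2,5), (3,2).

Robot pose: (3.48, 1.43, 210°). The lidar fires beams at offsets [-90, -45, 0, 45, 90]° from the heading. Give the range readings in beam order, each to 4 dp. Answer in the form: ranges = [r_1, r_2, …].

beam 1: φ=-90°, α=120°
  d=(-0.5000,0.8660)  start (3,1)  tX=0.9600 tY=0.6582  stride 1/|dx|=2.0000 1/|dy|=1.1547
    cross y-line → (3,2), t=0.6582 (wall)
  → r_1 = 0.6582
beam 2: φ=-45°, α=165°
  d=(-0.9659,0.2588)  start (3,1)  tX=0.4969 tY=2.2023  stride 1/|dx|=1.0353 1/|dy|=3.8637
    cross x-line → (2,1), t=0.4969
    cross x-line → (1,1), t=1.5322
    cross y-line → (1,2), t=2.2023
    cross x-line → (0,2), t=2.5675 (wall)
  → r_2 = 2.5675
beam 3: φ=0°, α=210°
  d=(-0.8660,-0.5000)  start (3,1)  tX=0.5543 tY=0.8600  stride 1/|dx|=1.1547 1/|dy|=2.0000
    cross x-line → (2,1), t=0.5543
    cross y-line → (2,0), t=0.8600 (wall)
  → r_3 = 0.8600
beam 4: φ=45°, α=255°
  d=(-0.2588,-0.9659)  start (3,1)  tX=1.8546 tY=0.4452  stride 1/|dx|=3.8637 1/|dy|=1.0353
    cross y-line → (3,0), t=0.4452 (wall)
  → r_4 = 0.4452
beam 5: φ=90°, α=300°
  d=(0.5000,-0.8660)  start (3,1)  tX=1.0400 tY=0.4965  stride 1/|dx|=2.0000 1/|dy|=1.1547
    cross y-line → (3,0), t=0.4965 (wall)
  → r_5 = 0.4965

ranges = [0.6582, 2.5675, 0.8600, 0.4452, 0.4965]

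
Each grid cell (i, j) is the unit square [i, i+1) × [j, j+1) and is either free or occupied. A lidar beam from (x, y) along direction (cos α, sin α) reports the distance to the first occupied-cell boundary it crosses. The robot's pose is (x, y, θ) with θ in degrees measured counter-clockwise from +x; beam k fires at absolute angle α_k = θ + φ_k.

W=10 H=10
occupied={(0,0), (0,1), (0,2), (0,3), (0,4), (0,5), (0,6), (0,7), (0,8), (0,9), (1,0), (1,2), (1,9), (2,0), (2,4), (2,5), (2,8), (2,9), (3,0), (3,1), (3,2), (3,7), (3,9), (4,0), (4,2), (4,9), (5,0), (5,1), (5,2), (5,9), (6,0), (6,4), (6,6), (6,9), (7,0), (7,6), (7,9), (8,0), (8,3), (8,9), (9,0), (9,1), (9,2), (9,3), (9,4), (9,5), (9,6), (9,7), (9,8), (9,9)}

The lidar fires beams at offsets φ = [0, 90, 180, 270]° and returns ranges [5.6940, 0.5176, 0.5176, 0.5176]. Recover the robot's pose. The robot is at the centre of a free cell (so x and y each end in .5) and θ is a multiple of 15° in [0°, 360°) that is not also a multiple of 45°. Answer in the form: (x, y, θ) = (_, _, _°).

The pose lattice has 50·16 = 800 candidates. Test each by forward raycasting.
  (1.5, 4.5, 165°): beam 1 = 0.5176 ≠ 5.6940 ✗
  (2.5, 3.5, 75°): beam 1 = 0.5176 ≠ 5.6940 ✗
  (1.5, 1.5, 195°): beam 1 = 0.5176 ≠ 5.6940 ✗
  (2.5, 1.5, 195°): beam 1 = 1.5529 ≠ 5.6940 ✗
  …
  (3.5, 8.5, 345°): r_1=5.6940, r_2=0.5176, r_3=0.5176, r_4=0.5176 — all match ✓
No second candidate reproduces the full scan.

(x, y, θ) = (3.5, 8.5, 345°)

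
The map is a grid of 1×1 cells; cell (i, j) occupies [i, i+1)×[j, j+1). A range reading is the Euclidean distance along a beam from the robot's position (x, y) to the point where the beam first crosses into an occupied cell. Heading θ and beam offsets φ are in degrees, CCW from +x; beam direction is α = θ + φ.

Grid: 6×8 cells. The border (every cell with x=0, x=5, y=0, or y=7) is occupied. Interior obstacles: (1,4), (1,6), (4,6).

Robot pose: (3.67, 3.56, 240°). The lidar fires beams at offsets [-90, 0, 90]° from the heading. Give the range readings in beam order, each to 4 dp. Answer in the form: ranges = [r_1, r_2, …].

ranges = [1.9283, 2.9560, 1.5358]

beam 1: φ=-90°, α=150°
  d=(-0.8660,0.5000)  start (3,3)  tX=0.7736 tY=0.8800  stride 1/|dx|=1.1547 1/|dy|=2.0000
    cross x-line → (2,3), t=0.7736
    cross y-line → (2,4), t=0.8800
    cross x-line → (1,4), t=1.9283 (wall)
  → r_1 = 1.9283
beam 2: φ=0°, α=240°
  d=(-0.5000,-0.8660)  start (3,3)  tX=1.3400 tY=0.6466  stride 1/|dx|=2.0000 1/|dy|=1.1547
    cross y-line → (3,2), t=0.6466
    cross x-line → (2,2), t=1.3400
    cross y-line → (2,1), t=1.8013
    cross y-line → (2,0), t=2.9560 (wall)
  → r_2 = 2.9560
beam 3: φ=90°, α=330°
  d=(0.8660,-0.5000)  start (3,3)  tX=0.3811 tY=1.1200  stride 1/|dx|=1.1547 1/|dy|=2.0000
    cross x-line → (4,3), t=0.3811
    cross y-line → (4,2), t=1.1200
    cross x-line → (5,2), t=1.5358 (wall)
  → r_3 = 1.5358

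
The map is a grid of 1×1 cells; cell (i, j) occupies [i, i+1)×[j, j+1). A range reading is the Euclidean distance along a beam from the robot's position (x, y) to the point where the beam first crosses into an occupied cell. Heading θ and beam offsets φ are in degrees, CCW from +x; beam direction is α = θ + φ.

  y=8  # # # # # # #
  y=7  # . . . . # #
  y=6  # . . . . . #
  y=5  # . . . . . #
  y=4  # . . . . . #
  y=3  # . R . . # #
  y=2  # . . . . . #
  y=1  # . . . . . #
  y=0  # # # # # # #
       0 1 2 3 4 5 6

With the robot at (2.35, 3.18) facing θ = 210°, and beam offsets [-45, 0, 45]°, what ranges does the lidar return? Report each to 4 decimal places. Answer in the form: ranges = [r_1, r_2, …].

beam 1: φ=-45°, α=165°
  direction (-0.9659, 0.2588); cell (2,3); t to first gridline: x 0.3623, y 3.1682 (then +1.0353 / +3.8637)
    (1,3) via x @ 0.3623
    (0,3) via x @ 1.3976  # hit
  → r_1 = 1.3976
beam 2: φ=0°, α=210°
  direction (-0.8660, -0.5000); cell (2,3); t to first gridline: x 0.4041, y 0.3600 (then +1.1547 / +2.0000)
    (2,2) via y @ 0.3600
    (1,2) via x @ 0.4041
    (0,2) via x @ 1.5588  # hit
  → r_2 = 1.5588
beam 3: φ=45°, α=255°
  direction (-0.2588, -0.9659); cell (2,3); t to first gridline: x 1.3523, y 0.1863 (then +3.8637 / +1.0353)
    (2,2) via y @ 0.1863
    (2,1) via y @ 1.2216
    (1,1) via x @ 1.3523
    (1,0) via y @ 2.2569  # hit
  → r_3 = 2.2569

ranges = [1.3976, 1.5588, 2.2569]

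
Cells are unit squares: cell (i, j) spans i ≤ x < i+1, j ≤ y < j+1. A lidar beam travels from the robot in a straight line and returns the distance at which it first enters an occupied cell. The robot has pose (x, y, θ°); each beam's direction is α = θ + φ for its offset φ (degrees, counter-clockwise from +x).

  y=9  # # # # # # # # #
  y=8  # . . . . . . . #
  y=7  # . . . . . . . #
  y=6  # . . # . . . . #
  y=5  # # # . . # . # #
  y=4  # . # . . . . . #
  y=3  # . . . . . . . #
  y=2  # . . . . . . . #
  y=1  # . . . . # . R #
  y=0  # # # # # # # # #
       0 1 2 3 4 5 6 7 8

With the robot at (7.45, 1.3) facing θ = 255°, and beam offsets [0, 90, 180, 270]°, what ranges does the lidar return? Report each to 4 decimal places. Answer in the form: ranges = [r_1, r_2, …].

beam 1: φ=0°, α=255°
  d=(-0.2588,-0.9659)  start (7,1)  tX=1.7387 tY=0.3106  stride 1/|dx|=3.8637 1/|dy|=1.0353
    cross y-line → (7,0), t=0.3106 (wall)
  → r_1 = 0.3106
beam 2: φ=90°, α=345°
  d=(0.9659,-0.2588)  start (7,1)  tX=0.5694 tY=1.1591  stride 1/|dx|=1.0353 1/|dy|=3.8637
    cross x-line → (8,1), t=0.5694 (wall)
  → r_2 = 0.5694
beam 3: φ=180°, α=75°
  d=(0.2588,0.9659)  start (7,1)  tX=2.1250 tY=0.7247  stride 1/|dx|=3.8637 1/|dy|=1.0353
    cross y-line → (7,2), t=0.7247
    cross y-line → (7,3), t=1.7600
    cross x-line → (8,3), t=2.1250 (wall)
  → r_3 = 2.1250
beam 4: φ=270°, α=165°
  d=(-0.9659,0.2588)  start (7,1)  tX=0.4659 tY=2.7046  stride 1/|dx|=1.0353 1/|dy|=3.8637
    cross x-line → (6,1), t=0.4659
    cross x-line → (5,1), t=1.5012 (wall)
  → r_4 = 1.5012

ranges = [0.3106, 0.5694, 2.1250, 1.5012]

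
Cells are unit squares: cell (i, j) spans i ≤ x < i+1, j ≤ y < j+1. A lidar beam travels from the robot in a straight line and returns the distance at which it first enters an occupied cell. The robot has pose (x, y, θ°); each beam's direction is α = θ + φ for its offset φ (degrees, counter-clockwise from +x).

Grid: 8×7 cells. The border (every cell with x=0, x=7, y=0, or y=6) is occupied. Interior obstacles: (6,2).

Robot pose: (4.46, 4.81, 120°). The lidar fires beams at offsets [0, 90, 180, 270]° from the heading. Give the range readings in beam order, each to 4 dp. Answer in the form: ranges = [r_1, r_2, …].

beam 1: φ=0°, α=120°
  cosα=-0.5000 sinα=0.8660 | (4,4) | tMaxX 0.9200 tMaxY 0.2194 | tΔX 2.0000 tΔY 1.1547
    t=0.2194 [y] (4,5)
    t=0.9200 [x] (3,5)
    t=1.3741 [y] (3,6) — stop
  → r_1 = 1.3741
beam 2: φ=90°, α=210°
  cosα=-0.8660 sinα=-0.5000 | (4,4) | tMaxX 0.5312 tMaxY 1.6200 | tΔX 1.1547 tΔY 2.0000
    t=0.5312 [x] (3,4)
    t=1.6200 [y] (3,3)
    t=1.6859 [x] (2,3)
    t=2.8406 [x] (1,3)
    t=3.6200 [y] (1,2)
    t=3.9953 [x] (0,2) — stop
  → r_2 = 3.9953
beam 3: φ=180°, α=300°
  cosα=0.5000 sinα=-0.8660 | (4,4) | tMaxX 1.0800 tMaxY 0.9353 | tΔX 2.0000 tΔY 1.1547
    t=0.9353 [y] (4,3)
    t=1.0800 [x] (5,3)
    t=2.0900 [y] (5,2)
    t=3.0800 [x] (6,2) — stop
  → r_3 = 3.0800
beam 4: φ=270°, α=30°
  cosα=0.8660 sinα=0.5000 | (4,4) | tMaxX 0.6235 tMaxY 0.3800 | tΔX 1.1547 tΔY 2.0000
    t=0.3800 [y] (4,5)
    t=0.6235 [x] (5,5)
    t=1.7782 [x] (6,5)
    t=2.3800 [y] (6,6) — stop
  → r_4 = 2.3800

ranges = [1.3741, 3.9953, 3.0800, 2.3800]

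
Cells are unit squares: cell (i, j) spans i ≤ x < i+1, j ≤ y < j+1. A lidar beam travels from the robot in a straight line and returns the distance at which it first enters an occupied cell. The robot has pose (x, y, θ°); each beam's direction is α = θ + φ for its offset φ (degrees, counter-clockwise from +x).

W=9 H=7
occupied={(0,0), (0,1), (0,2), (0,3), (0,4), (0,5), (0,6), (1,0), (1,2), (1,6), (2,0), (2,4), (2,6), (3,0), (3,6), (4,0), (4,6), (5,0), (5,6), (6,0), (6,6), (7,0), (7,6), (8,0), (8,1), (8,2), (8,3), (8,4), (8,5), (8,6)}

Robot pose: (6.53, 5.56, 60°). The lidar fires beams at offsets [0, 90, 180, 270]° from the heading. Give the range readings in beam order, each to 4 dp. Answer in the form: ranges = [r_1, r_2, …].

beam 1: φ=0°, α=60°
  d=(0.5000,0.8660)  start (6,5)  tX=0.9400 tY=0.5081  stride 1/|dx|=2.0000 1/|dy|=1.1547
    cross y-line → (6,6), t=0.5081 (wall)
  → r_1 = 0.5081
beam 2: φ=90°, α=150°
  d=(-0.8660,0.5000)  start (6,5)  tX=0.6120 tY=0.8800  stride 1/|dx|=1.1547 1/|dy|=2.0000
    cross x-line → (5,5), t=0.6120
    cross y-line → (5,6), t=0.8800 (wall)
  → r_2 = 0.8800
beam 3: φ=180°, α=240°
  d=(-0.5000,-0.8660)  start (6,5)  tX=1.0600 tY=0.6466  stride 1/|dx|=2.0000 1/|dy|=1.1547
    cross y-line → (6,4), t=0.6466
    cross x-line → (5,4), t=1.0600
    cross y-line → (5,3), t=1.8013
    cross y-line → (5,2), t=2.9560
    cross x-line → (4,2), t=3.0600
    cross y-line → (4,1), t=4.1107
    cross x-line → (3,1), t=5.0600
    cross y-line → (3,0), t=5.2654 (wall)
  → r_3 = 5.2654
beam 4: φ=270°, α=330°
  d=(0.8660,-0.5000)  start (6,5)  tX=0.5427 tY=1.1200  stride 1/|dx|=1.1547 1/|dy|=2.0000
    cross x-line → (7,5), t=0.5427
    cross y-line → (7,4), t=1.1200
    cross x-line → (8,4), t=1.6974 (wall)
  → r_4 = 1.6974

ranges = [0.5081, 0.8800, 5.2654, 1.6974]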